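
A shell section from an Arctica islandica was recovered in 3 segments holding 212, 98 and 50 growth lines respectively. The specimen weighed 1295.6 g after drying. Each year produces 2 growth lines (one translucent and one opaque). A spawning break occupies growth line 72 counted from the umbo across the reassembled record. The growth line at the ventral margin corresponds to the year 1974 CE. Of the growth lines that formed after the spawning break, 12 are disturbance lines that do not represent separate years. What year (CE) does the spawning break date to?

1836 CE

Total growth lines = 212 + 98 + 50 = 360.
The spawning break sits at growth line 72 from the umbo, so 360 − 72 = 288 growth lines formed after it.
Excluding 12 false growth lines: 288 − 12 = 276.
Dividing by 2 growth lines per year: 276 / 2 = 138 years.
Counting back 138 years from 1974 CE places the spawning break in 1974 − 138 = 1836 CE.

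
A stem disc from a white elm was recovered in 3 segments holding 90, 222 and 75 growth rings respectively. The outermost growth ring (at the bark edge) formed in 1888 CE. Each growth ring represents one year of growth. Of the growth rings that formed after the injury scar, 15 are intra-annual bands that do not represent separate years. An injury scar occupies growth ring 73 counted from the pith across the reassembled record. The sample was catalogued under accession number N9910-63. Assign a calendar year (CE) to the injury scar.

1589 CE

Total growth rings = 90 + 222 + 75 = 387.
387 − 73 = 314 growth rings lie beyond the injury scar toward the bark edge.
Excluding 15 false growth rings: 314 − 15 = 299.
The growth ring at the bark edge is 1888 CE, so the injury scar dates to 1888 − 299 = 1589 CE.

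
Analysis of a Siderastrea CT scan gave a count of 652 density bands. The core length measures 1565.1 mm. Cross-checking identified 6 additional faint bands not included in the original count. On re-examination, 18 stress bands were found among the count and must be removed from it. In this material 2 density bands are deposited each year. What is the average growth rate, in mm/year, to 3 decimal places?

4.891 mm/year

Adjusted count: 652 − 18 + 6 = 640 density bands.
Dividing by 2 density bands per year: 640 / 2 = 320 years.
1565.1 mm over 320 years gives 1565.1 / 320 ≈ 4.891 mm/year.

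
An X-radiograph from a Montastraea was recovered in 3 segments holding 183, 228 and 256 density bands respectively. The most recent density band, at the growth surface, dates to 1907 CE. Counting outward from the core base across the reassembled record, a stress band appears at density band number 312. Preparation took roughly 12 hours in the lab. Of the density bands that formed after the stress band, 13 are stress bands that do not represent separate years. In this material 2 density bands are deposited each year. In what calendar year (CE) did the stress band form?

1736 CE

Total density bands = 183 + 228 + 256 = 667.
667 − 312 = 355 density bands lie beyond the stress band toward the growth surface.
355 − 13 false = 342 true density bands after the stress band.
Dividing by 2 density bands per year: 342 / 2 = 171 years.
Counting back 171 years from 1907 CE places the stress band in 1907 − 171 = 1736 CE.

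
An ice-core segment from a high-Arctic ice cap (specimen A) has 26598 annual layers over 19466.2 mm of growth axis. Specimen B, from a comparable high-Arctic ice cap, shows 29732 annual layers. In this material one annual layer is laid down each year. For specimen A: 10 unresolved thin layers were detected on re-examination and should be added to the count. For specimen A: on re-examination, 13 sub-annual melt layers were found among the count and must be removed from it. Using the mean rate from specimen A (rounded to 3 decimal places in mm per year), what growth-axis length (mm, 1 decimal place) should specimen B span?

Specimen A: adjusted count: 26598 − 13 + 10 = 26595 annual layers.
A: Extension rate ≈ 19466.2 / 26595 = 0.732 mm per year.
Length of B = 0.732 × 29732 = 21763.8 mm.

21763.8 mm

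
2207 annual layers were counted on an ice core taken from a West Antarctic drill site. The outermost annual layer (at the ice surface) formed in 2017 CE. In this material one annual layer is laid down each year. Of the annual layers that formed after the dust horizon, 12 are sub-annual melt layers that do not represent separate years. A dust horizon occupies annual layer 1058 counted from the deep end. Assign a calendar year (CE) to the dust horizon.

The dust horizon sits at annual layer 1058 from the deep end, so 2207 − 1058 = 1149 annual layers formed after it.
Excluding 12 false annual layers: 1149 − 12 = 1137.
2017 − 1137 = 880 CE.

880 CE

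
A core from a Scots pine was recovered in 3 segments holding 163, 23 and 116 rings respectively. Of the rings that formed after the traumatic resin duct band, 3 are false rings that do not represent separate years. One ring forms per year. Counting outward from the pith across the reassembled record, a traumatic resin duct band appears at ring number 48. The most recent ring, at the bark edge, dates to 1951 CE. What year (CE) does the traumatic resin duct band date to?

Total rings = 163 + 23 + 116 = 302.
Between ring 48 and the bark edge there are 302 − 48 = 254 rings.
Removing the 3 false rings leaves 254 − 3 = 251 true rings beyond the traumatic resin duct band.
The ring at the bark edge is 1951 CE, so the traumatic resin duct band dates to 1951 − 251 = 1700 CE.

1700 CE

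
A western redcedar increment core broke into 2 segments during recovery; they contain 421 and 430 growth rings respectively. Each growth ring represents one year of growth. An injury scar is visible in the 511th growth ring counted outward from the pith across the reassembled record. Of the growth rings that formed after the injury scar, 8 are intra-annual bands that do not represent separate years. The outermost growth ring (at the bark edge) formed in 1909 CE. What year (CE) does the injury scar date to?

1577 CE

Total growth rings = 421 + 430 = 851.
851 − 511 = 340 growth rings lie beyond the injury scar toward the bark edge.
340 − 8 false = 332 true growth rings after the injury scar.
Counting back 332 years from 1909 CE places the injury scar in 1909 − 332 = 1577 CE.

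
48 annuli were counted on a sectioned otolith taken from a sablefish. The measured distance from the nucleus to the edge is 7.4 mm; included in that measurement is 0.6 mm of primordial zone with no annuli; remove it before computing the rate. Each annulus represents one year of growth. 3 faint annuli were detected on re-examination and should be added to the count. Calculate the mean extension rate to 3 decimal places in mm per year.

After corrections the count is 48 + 3 = 51 annuli.
Net length = 7.4 − 0.6 = 6.8 mm.
Mean rate = 6.8 mm / 51 years ≈ 0.133 mm per year.

0.133 mm per year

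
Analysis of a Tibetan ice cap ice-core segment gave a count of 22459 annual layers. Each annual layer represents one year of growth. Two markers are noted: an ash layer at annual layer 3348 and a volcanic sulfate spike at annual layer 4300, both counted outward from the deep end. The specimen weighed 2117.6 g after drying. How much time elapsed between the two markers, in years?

Separation: 4300 − 3348 = 952 annual layers.
At one annual layer per year, 952 years elapsed between them.

952 years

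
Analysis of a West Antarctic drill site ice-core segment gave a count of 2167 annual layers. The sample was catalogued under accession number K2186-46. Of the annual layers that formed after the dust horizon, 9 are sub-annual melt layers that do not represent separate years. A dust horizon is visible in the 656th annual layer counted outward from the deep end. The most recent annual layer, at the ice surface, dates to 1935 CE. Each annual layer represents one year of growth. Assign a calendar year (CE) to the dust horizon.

433 CE

The dust horizon sits at annual layer 656 from the deep end, so 2167 − 656 = 1511 annual layers formed after it.
Removing the 9 false annual layers leaves 1511 − 9 = 1502 true annual layers beyond the dust horizon.
The annual layer at the ice surface is 1935 CE, so the dust horizon dates to 1935 − 1502 = 433 CE.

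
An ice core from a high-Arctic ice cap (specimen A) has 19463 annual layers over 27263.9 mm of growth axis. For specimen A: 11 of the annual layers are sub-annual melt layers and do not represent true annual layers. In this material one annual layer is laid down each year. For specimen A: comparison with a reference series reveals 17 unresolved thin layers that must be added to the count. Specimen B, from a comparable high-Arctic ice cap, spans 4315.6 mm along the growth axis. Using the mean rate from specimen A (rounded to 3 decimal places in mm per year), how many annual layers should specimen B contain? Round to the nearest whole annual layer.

Specimen A: correcting the raw count gives 19463 − 11 + 17 = 19469 true annual layers.
A: 27263.9 mm over 19469 years gives 27263.9 / 19469 ≈ 1.400 mm per year.
B spans 4315.6 / 1.400 = 3082.57 years ≈ 3083 annual layers.

3083 annual layers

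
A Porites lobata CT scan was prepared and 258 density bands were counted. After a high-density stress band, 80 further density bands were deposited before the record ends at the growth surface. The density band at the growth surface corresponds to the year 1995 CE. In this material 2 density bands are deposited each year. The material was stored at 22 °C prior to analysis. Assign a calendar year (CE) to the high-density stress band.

80 density bands formed after the high-density stress band.
Dividing by 2 density bands per year: 80 / 2 = 40 years.
The density band at the growth surface is 1995 CE, so the high-density stress band dates to 1995 − 40 = 1955 CE.

1955 CE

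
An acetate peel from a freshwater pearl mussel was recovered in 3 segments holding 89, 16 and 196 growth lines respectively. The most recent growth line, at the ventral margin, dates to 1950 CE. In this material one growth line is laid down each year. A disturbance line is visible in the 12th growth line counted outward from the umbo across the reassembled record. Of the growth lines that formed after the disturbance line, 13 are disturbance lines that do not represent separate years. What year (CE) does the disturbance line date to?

Total growth lines = 89 + 16 + 196 = 301.
Between growth line 12 and the ventral margin there are 301 − 12 = 289 growth lines.
Removing the 13 false growth lines leaves 289 − 13 = 276 true growth lines beyond the disturbance line.
Counting back 276 years from 1950 CE places the disturbance line in 1950 − 276 = 1674 CE.

1674 CE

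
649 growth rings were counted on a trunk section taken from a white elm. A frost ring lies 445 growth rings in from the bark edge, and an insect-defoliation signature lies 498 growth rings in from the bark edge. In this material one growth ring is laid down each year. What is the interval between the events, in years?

53 yr

498 − 445 = 53 growth rings lie between the two events.
At one growth ring per year, 53 years elapsed between them.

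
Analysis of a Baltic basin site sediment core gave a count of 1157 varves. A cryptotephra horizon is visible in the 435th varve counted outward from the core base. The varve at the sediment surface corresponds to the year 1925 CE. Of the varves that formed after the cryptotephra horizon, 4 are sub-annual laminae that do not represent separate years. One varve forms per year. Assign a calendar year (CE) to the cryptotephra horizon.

1157 − 435 = 722 varves lie beyond the cryptotephra horizon toward the sediment surface.
722 − 4 false = 718 true varves after the cryptotephra horizon.
The varve at the sediment surface is 1925 CE, so the cryptotephra horizon dates to 1925 − 718 = 1207 CE.

1207 CE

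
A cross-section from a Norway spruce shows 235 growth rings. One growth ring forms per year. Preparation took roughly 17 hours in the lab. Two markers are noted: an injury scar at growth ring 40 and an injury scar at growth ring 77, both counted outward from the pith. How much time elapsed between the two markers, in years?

Separation: 77 − 40 = 37 growth rings.
At one growth ring per year, 37 years elapsed between them.

37 years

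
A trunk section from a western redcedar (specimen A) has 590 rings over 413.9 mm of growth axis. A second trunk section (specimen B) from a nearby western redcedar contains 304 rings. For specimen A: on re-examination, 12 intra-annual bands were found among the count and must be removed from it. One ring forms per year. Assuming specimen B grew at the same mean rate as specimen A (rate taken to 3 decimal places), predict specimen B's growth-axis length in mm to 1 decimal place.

217.7 mm

Specimen A: true ring count = 590 − 12 = 578.
A: 413.9 mm over 578 years gives 413.9 / 578 ≈ 0.716 mm/year.
Length of B = 0.716 × 304 = 217.7 mm.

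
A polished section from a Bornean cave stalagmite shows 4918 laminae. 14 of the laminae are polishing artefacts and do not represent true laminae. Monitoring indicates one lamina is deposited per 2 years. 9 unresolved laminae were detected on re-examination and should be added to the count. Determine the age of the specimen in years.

True lamina count = 4918 − 14 + 9 = 4913.
Multiplying by 2 years per lamina: 4913 × 2 = 9826 years.

9826 yr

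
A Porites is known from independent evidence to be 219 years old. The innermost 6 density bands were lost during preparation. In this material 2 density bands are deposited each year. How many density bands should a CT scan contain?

219 years at 2 density bands per year gives 219 × 2 = 438 density bands.
Less the 6 uncaptured density bands: 438 − 6 = 432.

432 density bands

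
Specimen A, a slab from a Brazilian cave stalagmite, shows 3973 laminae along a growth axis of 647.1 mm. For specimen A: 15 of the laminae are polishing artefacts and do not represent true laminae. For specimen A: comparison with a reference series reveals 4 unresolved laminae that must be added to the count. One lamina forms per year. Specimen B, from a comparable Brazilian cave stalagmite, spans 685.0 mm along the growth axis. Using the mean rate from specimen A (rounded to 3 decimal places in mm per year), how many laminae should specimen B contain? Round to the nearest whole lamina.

4202 laminae

Specimen A: true lamina count = 3973 − 15 + 4 = 3962.
A: Mean rate = 647.1 mm / 3962 years ≈ 0.163 mm/year.
B spans 685.0 / 0.163 = 4202.45 years ≈ 4202 laminae.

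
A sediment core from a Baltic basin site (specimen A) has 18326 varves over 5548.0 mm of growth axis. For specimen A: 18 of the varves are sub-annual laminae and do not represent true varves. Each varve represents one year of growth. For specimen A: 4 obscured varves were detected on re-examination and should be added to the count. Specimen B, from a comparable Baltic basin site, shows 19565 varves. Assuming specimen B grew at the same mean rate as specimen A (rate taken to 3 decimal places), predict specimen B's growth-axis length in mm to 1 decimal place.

Specimen A: correcting the raw count gives 18326 − 18 + 4 = 18312 true varves.
A: Extension rate ≈ 5548.0 / 18312 = 0.303 mm/yr.
For B, 0.303 mm/year × 19565 years = 5928.2 mm.

5928.2 mm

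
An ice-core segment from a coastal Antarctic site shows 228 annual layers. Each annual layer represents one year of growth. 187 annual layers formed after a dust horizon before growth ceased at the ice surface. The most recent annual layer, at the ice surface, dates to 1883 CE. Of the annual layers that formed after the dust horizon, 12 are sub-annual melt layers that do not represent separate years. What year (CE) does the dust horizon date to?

There are 187 annual layers younger than the dust horizon.
Removing the 12 false annual layers leaves 187 − 12 = 175 true annual layers beyond the dust horizon.
Counting back 175 years from 1883 CE places the dust horizon in 1883 − 175 = 1708 CE.

1708 CE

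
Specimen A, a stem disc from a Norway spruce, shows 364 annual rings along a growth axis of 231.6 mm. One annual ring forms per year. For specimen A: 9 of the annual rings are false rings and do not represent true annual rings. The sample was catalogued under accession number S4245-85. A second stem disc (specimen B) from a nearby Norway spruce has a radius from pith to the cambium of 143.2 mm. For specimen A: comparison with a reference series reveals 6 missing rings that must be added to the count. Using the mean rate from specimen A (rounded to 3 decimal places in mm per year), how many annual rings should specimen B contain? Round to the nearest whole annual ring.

223 annual rings

Specimen A: true annual ring count = 364 − 9 + 6 = 361.
A: Mean rate = 231.6 mm / 361 years ≈ 0.642 mm/yr.
For B, 143.2 / 0.642 = 223.05 years ≈ 223 annual rings.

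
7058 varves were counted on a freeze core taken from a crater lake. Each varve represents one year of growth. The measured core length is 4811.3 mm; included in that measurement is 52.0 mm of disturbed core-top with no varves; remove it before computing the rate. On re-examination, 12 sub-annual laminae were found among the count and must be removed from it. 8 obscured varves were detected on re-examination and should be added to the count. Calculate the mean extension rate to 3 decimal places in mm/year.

0.675 mm/year

True varve count = 7058 − 12 + 8 = 7054.
Net length = 4811.3 − 52.0 = 4759.3 mm.
4759.3 mm over 7054 years gives 4759.3 / 7054 ≈ 0.675 mm/year.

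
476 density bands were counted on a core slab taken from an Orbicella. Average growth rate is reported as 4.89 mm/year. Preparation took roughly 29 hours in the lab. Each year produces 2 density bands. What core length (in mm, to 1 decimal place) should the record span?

With 2 density bands per year, 476 / 2 = 238 years.
Length ≈ 4.89 × 238 = 1163.8 mm.

1163.8 mm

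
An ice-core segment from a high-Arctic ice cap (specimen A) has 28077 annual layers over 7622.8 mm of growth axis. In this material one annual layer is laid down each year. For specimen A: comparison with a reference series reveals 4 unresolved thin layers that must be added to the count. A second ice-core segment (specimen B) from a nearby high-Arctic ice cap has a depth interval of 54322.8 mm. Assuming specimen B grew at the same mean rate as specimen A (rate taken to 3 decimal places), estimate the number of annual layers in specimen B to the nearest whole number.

Specimen A: true annual layer count = 28077 + 4 = 28081.
A: Mean rate = 7622.8 mm / 28081 years ≈ 0.271 mm/yr.
B spans 54322.8 / 0.271 = 200453.14 years ≈ 200453 annual layers.

200453 annual layers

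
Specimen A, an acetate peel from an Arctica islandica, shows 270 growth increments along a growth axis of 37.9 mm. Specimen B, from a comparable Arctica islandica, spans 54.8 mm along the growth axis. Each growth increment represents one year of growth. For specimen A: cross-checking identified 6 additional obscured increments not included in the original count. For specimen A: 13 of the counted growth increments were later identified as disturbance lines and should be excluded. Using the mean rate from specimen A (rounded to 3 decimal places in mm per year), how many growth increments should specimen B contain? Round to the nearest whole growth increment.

381 growth increments

Specimen A: correcting the raw count gives 270 − 13 + 6 = 263 true growth increments.
A: Mean rate = 37.9 mm / 263 years ≈ 0.144 mm per year.
Specimen B: 54.8 mm / 0.144 mm per year = 380.56 years ≈ 381 growth increments.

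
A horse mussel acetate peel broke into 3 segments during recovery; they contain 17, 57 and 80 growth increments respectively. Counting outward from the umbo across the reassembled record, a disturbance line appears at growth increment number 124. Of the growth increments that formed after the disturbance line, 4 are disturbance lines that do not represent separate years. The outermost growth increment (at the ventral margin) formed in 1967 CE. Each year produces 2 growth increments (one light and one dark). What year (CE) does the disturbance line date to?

Total growth increments = 17 + 57 + 80 = 154.
154 − 124 = 30 growth increments lie beyond the disturbance line toward the ventral margin.
Excluding 4 false growth increments: 30 − 4 = 26.
26 growth increments at 2 per year is 26 / 2 = 13 years.
1967 − 13 = 1954 CE.

1954 CE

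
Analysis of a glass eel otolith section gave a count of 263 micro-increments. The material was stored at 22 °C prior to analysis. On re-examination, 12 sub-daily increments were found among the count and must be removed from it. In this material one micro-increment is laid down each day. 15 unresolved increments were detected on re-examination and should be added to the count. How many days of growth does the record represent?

Correcting the raw count gives 263 − 12 + 15 = 266 true micro-increments.
At one micro-increment per day, that is 266 days.

266 days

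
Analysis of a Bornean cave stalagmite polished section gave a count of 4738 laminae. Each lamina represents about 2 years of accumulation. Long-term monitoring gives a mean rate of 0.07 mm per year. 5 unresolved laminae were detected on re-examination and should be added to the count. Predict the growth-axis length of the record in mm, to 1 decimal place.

After corrections the count is 4738 + 5 = 4743 laminae.
4743 laminae at 2 years each span 4743 × 2 = 9486 years.
Length ≈ 0.07 × 9486 = 664.0 mm.

664.0 mm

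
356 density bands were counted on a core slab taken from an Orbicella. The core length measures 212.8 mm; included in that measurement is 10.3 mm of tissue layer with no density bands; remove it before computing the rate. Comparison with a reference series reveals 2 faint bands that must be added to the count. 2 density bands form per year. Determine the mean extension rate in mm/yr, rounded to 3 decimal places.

Correcting the raw count gives 356 + 2 = 358 true density bands.
358 density bands at 2 per year is 358 / 2 = 179 years.
Net length = 212.8 − 10.3 = 202.5 mm.
Extension rate ≈ 202.5 / 179 = 1.131 mm/yr.

1.131 mm/yr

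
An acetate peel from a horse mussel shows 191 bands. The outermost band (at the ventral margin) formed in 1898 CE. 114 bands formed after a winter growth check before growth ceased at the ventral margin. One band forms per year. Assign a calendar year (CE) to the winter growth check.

1784 CE

There are 114 bands younger than the winter growth check.
The band at the ventral margin is 1898 CE, so the winter growth check dates to 1898 − 114 = 1784 CE.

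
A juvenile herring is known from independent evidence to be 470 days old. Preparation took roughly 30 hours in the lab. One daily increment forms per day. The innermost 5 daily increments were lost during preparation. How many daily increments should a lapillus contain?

465 daily increments

One daily increment per day gives 470 daily increments over 470 days.
470 − 5 missed = 465 daily increments expected in the prepared section.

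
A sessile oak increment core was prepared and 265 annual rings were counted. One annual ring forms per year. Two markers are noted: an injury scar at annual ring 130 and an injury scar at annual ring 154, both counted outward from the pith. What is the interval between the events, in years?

Separation: 154 − 130 = 24 annual rings.
At one annual ring per year, 24 years elapsed between them.

24 years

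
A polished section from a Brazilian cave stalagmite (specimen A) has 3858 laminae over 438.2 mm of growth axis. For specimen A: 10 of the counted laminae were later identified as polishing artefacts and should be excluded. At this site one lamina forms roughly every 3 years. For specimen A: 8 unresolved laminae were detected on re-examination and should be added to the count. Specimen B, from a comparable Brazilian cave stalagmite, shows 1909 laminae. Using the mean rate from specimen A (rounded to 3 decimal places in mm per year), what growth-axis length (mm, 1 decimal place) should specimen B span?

Specimen A: adjusted count: 3858 − 10 + 8 = 3856 laminae.
Specimen A: 3856 laminae at 3 years each span 3856 × 3 = 11568 years.
A: Extension rate ≈ 438.2 / 11568 = 0.038 mm per year.
Specimen B: 1909 laminae at 3 years each span 1909 × 3 = 5727 years. Length of B = 0.038 × 5727 = 217.6 mm.

217.6 mm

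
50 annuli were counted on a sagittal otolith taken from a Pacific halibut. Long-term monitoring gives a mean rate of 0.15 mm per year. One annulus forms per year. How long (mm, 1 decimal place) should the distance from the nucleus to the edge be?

7.5 mm

The record spans 50 years at 0.15 mm per year.
Predicted length = 0.15 mm/year × 50 years = 7.5 mm.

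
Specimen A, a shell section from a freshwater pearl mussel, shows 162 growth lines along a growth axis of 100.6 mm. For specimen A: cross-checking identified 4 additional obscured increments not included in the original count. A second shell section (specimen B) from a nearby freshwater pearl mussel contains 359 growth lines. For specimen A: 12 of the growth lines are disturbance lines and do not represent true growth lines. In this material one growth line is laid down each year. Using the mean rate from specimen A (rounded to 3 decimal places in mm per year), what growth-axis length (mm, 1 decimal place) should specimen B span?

234.4 mm

Specimen A: after corrections the count is 162 − 12 + 4 = 154 growth lines.
A: 100.6 mm over 154 years gives 100.6 / 154 ≈ 0.653 mm per year.
B's length ≈ 0.653 × 359 = 234.4 mm.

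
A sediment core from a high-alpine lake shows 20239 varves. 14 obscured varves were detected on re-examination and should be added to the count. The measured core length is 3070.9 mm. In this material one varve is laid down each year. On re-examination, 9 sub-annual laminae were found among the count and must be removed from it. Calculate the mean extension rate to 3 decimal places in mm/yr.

0.152 mm/yr

Correcting the raw count gives 20239 − 9 + 14 = 20244 true varves.
3070.9 mm over 20244 years gives 3070.9 / 20244 ≈ 0.152 mm/yr.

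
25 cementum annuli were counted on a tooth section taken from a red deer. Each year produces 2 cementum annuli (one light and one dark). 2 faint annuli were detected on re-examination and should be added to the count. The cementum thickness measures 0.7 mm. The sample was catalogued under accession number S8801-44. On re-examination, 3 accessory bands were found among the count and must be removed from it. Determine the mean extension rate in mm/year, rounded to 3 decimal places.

0.058 mm/year

Adjusted count: 25 − 3 + 2 = 24 cementum annuli.
24 cementum annuli at 2 per year is 24 / 2 = 12 years.
Extension rate ≈ 0.7 / 12 = 0.058 mm/year.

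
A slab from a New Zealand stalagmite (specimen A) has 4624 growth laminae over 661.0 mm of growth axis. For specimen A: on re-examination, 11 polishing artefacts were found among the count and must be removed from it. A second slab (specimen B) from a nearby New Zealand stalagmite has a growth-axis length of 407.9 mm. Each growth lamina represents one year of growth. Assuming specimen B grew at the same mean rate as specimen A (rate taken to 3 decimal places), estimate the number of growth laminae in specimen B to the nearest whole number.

2852 growth laminae

Specimen A: adjusted count: 4624 − 11 = 4613 growth laminae.
A: Mean rate = 661.0 mm / 4613 years ≈ 0.143 mm per year.
For B, 407.9 / 0.143 = 2852.45 years ≈ 2852 growth laminae.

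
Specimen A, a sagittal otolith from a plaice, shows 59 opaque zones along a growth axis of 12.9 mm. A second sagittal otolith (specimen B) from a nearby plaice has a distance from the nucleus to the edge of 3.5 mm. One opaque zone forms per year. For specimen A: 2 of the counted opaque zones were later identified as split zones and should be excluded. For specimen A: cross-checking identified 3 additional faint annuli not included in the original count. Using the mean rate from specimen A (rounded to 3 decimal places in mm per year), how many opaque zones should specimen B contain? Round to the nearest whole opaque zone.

Specimen A: adjusted count: 59 − 2 + 3 = 60 opaque zones.
A: Extension rate ≈ 12.9 / 60 = 0.215 mm/yr.
For B, 3.5 / 0.215 = 16.28 years ≈ 16 opaque zones.

16 opaque zones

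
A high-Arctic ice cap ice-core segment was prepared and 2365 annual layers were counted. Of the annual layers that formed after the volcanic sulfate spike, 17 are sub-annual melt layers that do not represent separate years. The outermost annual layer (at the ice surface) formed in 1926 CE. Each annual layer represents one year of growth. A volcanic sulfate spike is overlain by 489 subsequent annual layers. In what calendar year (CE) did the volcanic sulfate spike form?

1454 CE

There are 489 annual layers younger than the volcanic sulfate spike.
Removing the 17 false annual layers leaves 489 − 17 = 472 true annual layers beyond the volcanic sulfate spike.
The annual layer at the ice surface is 1926 CE, so the volcanic sulfate spike dates to 1926 − 472 = 1454 CE.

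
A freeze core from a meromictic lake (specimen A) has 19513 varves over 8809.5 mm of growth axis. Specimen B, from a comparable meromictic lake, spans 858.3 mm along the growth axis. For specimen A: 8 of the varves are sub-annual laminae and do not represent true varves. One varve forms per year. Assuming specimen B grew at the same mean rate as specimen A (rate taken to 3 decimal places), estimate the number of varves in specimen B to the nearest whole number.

Specimen A: true varve count = 19513 − 8 = 19505.
A: 8809.5 mm over 19505 years gives 8809.5 / 19505 ≈ 0.452 mm/yr.
B spans 858.3 / 0.452 = 1898.89 years ≈ 1899 varves.

1899 varves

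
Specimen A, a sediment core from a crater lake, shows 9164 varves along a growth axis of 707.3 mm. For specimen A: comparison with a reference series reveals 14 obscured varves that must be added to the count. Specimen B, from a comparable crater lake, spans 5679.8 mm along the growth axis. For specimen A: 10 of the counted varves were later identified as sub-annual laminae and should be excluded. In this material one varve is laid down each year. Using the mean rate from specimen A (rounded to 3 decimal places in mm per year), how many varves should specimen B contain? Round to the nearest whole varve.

73764 varves

Specimen A: true varve count = 9164 − 10 + 14 = 9168.
A: Mean rate = 707.3 mm / 9168 years ≈ 0.077 mm per year.
For B, 5679.8 / 0.077 = 73763.64 years ≈ 73764 varves.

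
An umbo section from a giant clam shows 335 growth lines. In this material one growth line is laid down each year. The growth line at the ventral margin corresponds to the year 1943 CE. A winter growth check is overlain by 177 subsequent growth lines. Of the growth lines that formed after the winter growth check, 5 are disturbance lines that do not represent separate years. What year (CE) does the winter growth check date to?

177 growth lines post-date the winter growth check.
177 − 5 false = 172 true growth lines after the winter growth check.
1943 − 172 = 1771 CE.

1771 CE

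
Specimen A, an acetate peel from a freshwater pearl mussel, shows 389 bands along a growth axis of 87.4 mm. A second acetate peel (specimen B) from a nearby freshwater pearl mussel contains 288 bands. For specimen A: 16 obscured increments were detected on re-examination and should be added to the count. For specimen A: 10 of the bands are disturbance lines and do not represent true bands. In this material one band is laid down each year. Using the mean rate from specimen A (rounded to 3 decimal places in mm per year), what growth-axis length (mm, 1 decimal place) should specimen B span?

Specimen A: after corrections the count is 389 − 10 + 16 = 395 bands.
A: 87.4 mm over 395 years gives 87.4 / 395 ≈ 0.221 mm/yr.
For B, 0.221 mm/year × 288 years = 63.6 mm.

63.6 mm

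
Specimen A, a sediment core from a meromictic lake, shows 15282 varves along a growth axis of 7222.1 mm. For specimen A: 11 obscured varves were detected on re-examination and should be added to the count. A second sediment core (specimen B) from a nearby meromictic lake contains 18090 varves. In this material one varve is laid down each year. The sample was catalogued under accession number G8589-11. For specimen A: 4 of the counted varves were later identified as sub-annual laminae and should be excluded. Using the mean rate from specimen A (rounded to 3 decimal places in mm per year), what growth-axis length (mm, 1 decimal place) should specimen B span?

8538.5 mm

Specimen A: true varve count = 15282 − 4 + 11 = 15289.
A: 7222.1 mm over 15289 years gives 7222.1 / 15289 ≈ 0.472 mm/year.
For B, 0.472 mm/year × 18090 years = 8538.5 mm.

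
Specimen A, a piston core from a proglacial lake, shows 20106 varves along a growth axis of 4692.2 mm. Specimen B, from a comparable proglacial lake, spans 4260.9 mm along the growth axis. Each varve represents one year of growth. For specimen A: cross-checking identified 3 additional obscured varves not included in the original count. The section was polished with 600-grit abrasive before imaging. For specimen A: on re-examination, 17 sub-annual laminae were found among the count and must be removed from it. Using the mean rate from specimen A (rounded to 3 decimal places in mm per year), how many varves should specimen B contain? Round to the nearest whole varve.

Specimen A: after corrections the count is 20106 − 17 + 3 = 20092 varves.
A: Mean rate = 4692.2 mm / 20092 years ≈ 0.234 mm/yr.
B spans 4260.9 / 0.234 = 18208.97 years ≈ 18209 varves.

18209 varves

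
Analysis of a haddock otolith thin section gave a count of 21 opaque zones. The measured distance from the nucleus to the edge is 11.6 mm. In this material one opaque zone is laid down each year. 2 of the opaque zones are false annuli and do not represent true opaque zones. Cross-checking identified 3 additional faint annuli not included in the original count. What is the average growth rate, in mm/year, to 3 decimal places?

After corrections the count is 21 − 2 + 3 = 22 opaque zones.
Mean rate = 11.6 mm / 22 years ≈ 0.527 mm/year.

0.527 mm/year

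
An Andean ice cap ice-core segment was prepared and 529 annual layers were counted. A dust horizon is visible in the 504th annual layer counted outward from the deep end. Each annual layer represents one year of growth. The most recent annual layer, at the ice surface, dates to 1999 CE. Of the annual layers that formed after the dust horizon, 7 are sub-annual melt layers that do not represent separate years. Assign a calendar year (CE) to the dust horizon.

Between annual layer 504 and the ice surface there are 529 − 504 = 25 annual layers.
Excluding 7 false annual layers: 25 − 7 = 18.
Counting back 18 years from 1999 CE places the dust horizon in 1999 − 18 = 1981 CE.

1981 CE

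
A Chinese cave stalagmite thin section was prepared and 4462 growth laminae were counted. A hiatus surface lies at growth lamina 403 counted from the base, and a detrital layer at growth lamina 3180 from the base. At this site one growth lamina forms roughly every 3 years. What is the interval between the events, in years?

8331 years

3180 − 403 = 2777 growth laminae lie between the two events.
Multiplying by 3 years per growth lamina: 2777 × 3 = 8331 years.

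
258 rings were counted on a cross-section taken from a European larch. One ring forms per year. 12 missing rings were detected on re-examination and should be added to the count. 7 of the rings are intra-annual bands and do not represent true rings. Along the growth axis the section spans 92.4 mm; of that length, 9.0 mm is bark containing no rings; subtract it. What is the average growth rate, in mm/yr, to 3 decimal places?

True ring count = 258 − 7 + 12 = 263.
Net length = 92.4 − 9.0 = 83.4 mm.
83.4 mm over 263 years gives 83.4 / 263 ≈ 0.317 mm/yr.

0.317 mm/yr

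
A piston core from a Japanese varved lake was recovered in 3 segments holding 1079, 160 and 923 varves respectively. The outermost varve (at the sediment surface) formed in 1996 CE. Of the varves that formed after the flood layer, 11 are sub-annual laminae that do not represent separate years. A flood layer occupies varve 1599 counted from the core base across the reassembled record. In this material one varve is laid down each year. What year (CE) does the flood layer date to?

Total varves = 1079 + 160 + 923 = 2162.
Between varve 1599 and the sediment surface there are 2162 − 1599 = 563 varves.
Excluding 11 false varves: 563 − 11 = 552.
1996 − 552 = 1444 CE.

1444 CE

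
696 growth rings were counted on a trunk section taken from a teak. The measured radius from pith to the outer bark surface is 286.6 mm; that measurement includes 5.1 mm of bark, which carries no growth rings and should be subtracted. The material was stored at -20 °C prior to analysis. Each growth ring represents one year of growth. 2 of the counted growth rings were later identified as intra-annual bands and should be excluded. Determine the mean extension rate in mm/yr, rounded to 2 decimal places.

True growth ring count = 696 − 2 = 694.
Removing the 5.1 mm offcut leaves 286.6 − 5.1 = 281.5 mm.
Extension rate ≈ 281.5 / 694 = 0.41 mm/yr.

0.41 mm/yr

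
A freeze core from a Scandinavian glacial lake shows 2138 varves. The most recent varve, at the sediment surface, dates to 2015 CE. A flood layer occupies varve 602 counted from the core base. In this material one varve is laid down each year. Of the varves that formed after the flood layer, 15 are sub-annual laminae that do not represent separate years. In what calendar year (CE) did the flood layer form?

2138 − 602 = 1536 varves lie beyond the flood layer toward the sediment surface.
1536 − 15 false = 1521 true varves after the flood layer.
Counting back 1521 years from 2015 CE places the flood layer in 2015 − 1521 = 494 CE.

494 CE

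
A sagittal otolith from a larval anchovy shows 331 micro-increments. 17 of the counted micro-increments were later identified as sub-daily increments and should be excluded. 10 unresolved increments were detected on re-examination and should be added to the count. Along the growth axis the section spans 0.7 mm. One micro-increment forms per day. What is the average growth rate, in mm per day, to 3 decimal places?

After corrections the count is 331 − 17 + 10 = 324 micro-increments.
Mean rate = 0.7 mm / 324 days ≈ 0.002 mm per day.

0.002 mm per day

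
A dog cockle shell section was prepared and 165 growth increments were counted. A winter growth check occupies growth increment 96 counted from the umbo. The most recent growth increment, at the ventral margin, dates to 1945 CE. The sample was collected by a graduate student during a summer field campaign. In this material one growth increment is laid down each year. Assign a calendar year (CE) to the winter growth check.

165 − 96 = 69 growth increments lie beyond the winter growth check toward the ventral margin.
The growth increment at the ventral margin is 1945 CE, so the winter growth check dates to 1945 − 69 = 1876 CE.

1876 CE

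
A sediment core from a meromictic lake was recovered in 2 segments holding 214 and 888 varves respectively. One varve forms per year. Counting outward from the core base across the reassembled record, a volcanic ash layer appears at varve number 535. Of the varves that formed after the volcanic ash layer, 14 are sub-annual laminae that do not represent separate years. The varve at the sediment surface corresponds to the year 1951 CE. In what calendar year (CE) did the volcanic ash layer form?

Total varves = 214 + 888 = 1102.
The volcanic ash layer sits at varve 535 from the core base, so 1102 − 535 = 567 varves formed after it.
Removing the 14 false varves leaves 567 − 14 = 553 true varves beyond the volcanic ash layer.
Counting back 553 years from 1951 CE places the volcanic ash layer in 1951 − 553 = 1398 CE.

1398 CE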